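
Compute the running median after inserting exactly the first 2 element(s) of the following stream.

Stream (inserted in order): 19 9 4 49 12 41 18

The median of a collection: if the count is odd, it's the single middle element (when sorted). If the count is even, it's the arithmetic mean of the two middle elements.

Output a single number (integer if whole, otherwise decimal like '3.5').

Step 1: insert 19 -> lo=[19] (size 1, max 19) hi=[] (size 0) -> median=19
Step 2: insert 9 -> lo=[9] (size 1, max 9) hi=[19] (size 1, min 19) -> median=14

Answer: 14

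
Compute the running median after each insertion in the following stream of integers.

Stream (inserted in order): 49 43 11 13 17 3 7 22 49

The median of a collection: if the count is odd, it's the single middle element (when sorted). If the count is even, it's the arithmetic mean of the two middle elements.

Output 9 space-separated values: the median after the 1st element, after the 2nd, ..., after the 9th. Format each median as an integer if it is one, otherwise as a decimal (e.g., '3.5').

Step 1: insert 49 -> lo=[49] (size 1, max 49) hi=[] (size 0) -> median=49
Step 2: insert 43 -> lo=[43] (size 1, max 43) hi=[49] (size 1, min 49) -> median=46
Step 3: insert 11 -> lo=[11, 43] (size 2, max 43) hi=[49] (size 1, min 49) -> median=43
Step 4: insert 13 -> lo=[11, 13] (size 2, max 13) hi=[43, 49] (size 2, min 43) -> median=28
Step 5: insert 17 -> lo=[11, 13, 17] (size 3, max 17) hi=[43, 49] (size 2, min 43) -> median=17
Step 6: insert 3 -> lo=[3, 11, 13] (size 3, max 13) hi=[17, 43, 49] (size 3, min 17) -> median=15
Step 7: insert 7 -> lo=[3, 7, 11, 13] (size 4, max 13) hi=[17, 43, 49] (size 3, min 17) -> median=13
Step 8: insert 22 -> lo=[3, 7, 11, 13] (size 4, max 13) hi=[17, 22, 43, 49] (size 4, min 17) -> median=15
Step 9: insert 49 -> lo=[3, 7, 11, 13, 17] (size 5, max 17) hi=[22, 43, 49, 49] (size 4, min 22) -> median=17

Answer: 49 46 43 28 17 15 13 15 17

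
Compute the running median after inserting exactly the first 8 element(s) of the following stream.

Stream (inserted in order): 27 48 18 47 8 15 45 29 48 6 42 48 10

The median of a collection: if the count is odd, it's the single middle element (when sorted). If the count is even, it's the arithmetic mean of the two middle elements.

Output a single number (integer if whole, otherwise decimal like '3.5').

Step 1: insert 27 -> lo=[27] (size 1, max 27) hi=[] (size 0) -> median=27
Step 2: insert 48 -> lo=[27] (size 1, max 27) hi=[48] (size 1, min 48) -> median=37.5
Step 3: insert 18 -> lo=[18, 27] (size 2, max 27) hi=[48] (size 1, min 48) -> median=27
Step 4: insert 47 -> lo=[18, 27] (size 2, max 27) hi=[47, 48] (size 2, min 47) -> median=37
Step 5: insert 8 -> lo=[8, 18, 27] (size 3, max 27) hi=[47, 48] (size 2, min 47) -> median=27
Step 6: insert 15 -> lo=[8, 15, 18] (size 3, max 18) hi=[27, 47, 48] (size 3, min 27) -> median=22.5
Step 7: insert 45 -> lo=[8, 15, 18, 27] (size 4, max 27) hi=[45, 47, 48] (size 3, min 45) -> median=27
Step 8: insert 29 -> lo=[8, 15, 18, 27] (size 4, max 27) hi=[29, 45, 47, 48] (size 4, min 29) -> median=28

Answer: 28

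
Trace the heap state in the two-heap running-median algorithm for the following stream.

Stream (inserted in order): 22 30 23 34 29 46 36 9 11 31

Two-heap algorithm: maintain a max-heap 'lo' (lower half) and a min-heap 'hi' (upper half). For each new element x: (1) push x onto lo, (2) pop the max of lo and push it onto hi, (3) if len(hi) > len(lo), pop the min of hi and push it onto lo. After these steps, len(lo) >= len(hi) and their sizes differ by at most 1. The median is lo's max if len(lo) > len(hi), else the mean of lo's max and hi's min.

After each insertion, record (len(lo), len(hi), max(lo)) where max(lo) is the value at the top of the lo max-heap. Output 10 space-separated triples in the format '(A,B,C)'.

Answer: (1,0,22) (1,1,22) (2,1,23) (2,2,23) (3,2,29) (3,3,29) (4,3,30) (4,4,29) (5,4,29) (5,5,29)

Derivation:
Step 1: insert 22 -> lo=[22] hi=[] -> (len(lo)=1, len(hi)=0, max(lo)=22)
Step 2: insert 30 -> lo=[22] hi=[30] -> (len(lo)=1, len(hi)=1, max(lo)=22)
Step 3: insert 23 -> lo=[22, 23] hi=[30] -> (len(lo)=2, len(hi)=1, max(lo)=23)
Step 4: insert 34 -> lo=[22, 23] hi=[30, 34] -> (len(lo)=2, len(hi)=2, max(lo)=23)
Step 5: insert 29 -> lo=[22, 23, 29] hi=[30, 34] -> (len(lo)=3, len(hi)=2, max(lo)=29)
Step 6: insert 46 -> lo=[22, 23, 29] hi=[30, 34, 46] -> (len(lo)=3, len(hi)=3, max(lo)=29)
Step 7: insert 36 -> lo=[22, 23, 29, 30] hi=[34, 36, 46] -> (len(lo)=4, len(hi)=3, max(lo)=30)
Step 8: insert 9 -> lo=[9, 22, 23, 29] hi=[30, 34, 36, 46] -> (len(lo)=4, len(hi)=4, max(lo)=29)
Step 9: insert 11 -> lo=[9, 11, 22, 23, 29] hi=[30, 34, 36, 46] -> (len(lo)=5, len(hi)=4, max(lo)=29)
Step 10: insert 31 -> lo=[9, 11, 22, 23, 29] hi=[30, 31, 34, 36, 46] -> (len(lo)=5, len(hi)=5, max(lo)=29)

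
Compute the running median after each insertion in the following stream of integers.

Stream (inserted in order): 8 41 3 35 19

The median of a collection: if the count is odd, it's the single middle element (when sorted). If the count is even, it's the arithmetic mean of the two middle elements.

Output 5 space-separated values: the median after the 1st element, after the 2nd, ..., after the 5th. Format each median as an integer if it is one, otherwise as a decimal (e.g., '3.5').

Step 1: insert 8 -> lo=[8] (size 1, max 8) hi=[] (size 0) -> median=8
Step 2: insert 41 -> lo=[8] (size 1, max 8) hi=[41] (size 1, min 41) -> median=24.5
Step 3: insert 3 -> lo=[3, 8] (size 2, max 8) hi=[41] (size 1, min 41) -> median=8
Step 4: insert 35 -> lo=[3, 8] (size 2, max 8) hi=[35, 41] (size 2, min 35) -> median=21.5
Step 5: insert 19 -> lo=[3, 8, 19] (size 3, max 19) hi=[35, 41] (size 2, min 35) -> median=19

Answer: 8 24.5 8 21.5 19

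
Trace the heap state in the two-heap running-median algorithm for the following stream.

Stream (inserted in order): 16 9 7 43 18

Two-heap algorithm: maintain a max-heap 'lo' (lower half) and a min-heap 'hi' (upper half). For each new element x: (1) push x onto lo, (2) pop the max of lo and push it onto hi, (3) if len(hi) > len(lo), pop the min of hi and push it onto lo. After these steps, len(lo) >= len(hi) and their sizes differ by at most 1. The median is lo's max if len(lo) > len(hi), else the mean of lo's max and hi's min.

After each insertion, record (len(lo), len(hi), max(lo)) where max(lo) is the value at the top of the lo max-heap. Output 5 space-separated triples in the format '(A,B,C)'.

Step 1: insert 16 -> lo=[16] hi=[] -> (len(lo)=1, len(hi)=0, max(lo)=16)
Step 2: insert 9 -> lo=[9] hi=[16] -> (len(lo)=1, len(hi)=1, max(lo)=9)
Step 3: insert 7 -> lo=[7, 9] hi=[16] -> (len(lo)=2, len(hi)=1, max(lo)=9)
Step 4: insert 43 -> lo=[7, 9] hi=[16, 43] -> (len(lo)=2, len(hi)=2, max(lo)=9)
Step 5: insert 18 -> lo=[7, 9, 16] hi=[18, 43] -> (len(lo)=3, len(hi)=2, max(lo)=16)

Answer: (1,0,16) (1,1,9) (2,1,9) (2,2,9) (3,2,16)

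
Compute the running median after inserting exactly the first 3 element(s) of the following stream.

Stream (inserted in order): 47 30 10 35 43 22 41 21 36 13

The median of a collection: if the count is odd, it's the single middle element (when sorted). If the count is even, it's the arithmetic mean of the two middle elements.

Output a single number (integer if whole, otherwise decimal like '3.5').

Step 1: insert 47 -> lo=[47] (size 1, max 47) hi=[] (size 0) -> median=47
Step 2: insert 30 -> lo=[30] (size 1, max 30) hi=[47] (size 1, min 47) -> median=38.5
Step 3: insert 10 -> lo=[10, 30] (size 2, max 30) hi=[47] (size 1, min 47) -> median=30

Answer: 30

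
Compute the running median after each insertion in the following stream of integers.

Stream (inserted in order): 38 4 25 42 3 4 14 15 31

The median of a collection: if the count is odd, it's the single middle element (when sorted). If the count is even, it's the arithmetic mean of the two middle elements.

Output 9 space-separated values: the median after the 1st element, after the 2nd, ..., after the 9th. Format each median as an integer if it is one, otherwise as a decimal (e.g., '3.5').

Answer: 38 21 25 31.5 25 14.5 14 14.5 15

Derivation:
Step 1: insert 38 -> lo=[38] (size 1, max 38) hi=[] (size 0) -> median=38
Step 2: insert 4 -> lo=[4] (size 1, max 4) hi=[38] (size 1, min 38) -> median=21
Step 3: insert 25 -> lo=[4, 25] (size 2, max 25) hi=[38] (size 1, min 38) -> median=25
Step 4: insert 42 -> lo=[4, 25] (size 2, max 25) hi=[38, 42] (size 2, min 38) -> median=31.5
Step 5: insert 3 -> lo=[3, 4, 25] (size 3, max 25) hi=[38, 42] (size 2, min 38) -> median=25
Step 6: insert 4 -> lo=[3, 4, 4] (size 3, max 4) hi=[25, 38, 42] (size 3, min 25) -> median=14.5
Step 7: insert 14 -> lo=[3, 4, 4, 14] (size 4, max 14) hi=[25, 38, 42] (size 3, min 25) -> median=14
Step 8: insert 15 -> lo=[3, 4, 4, 14] (size 4, max 14) hi=[15, 25, 38, 42] (size 4, min 15) -> median=14.5
Step 9: insert 31 -> lo=[3, 4, 4, 14, 15] (size 5, max 15) hi=[25, 31, 38, 42] (size 4, min 25) -> median=15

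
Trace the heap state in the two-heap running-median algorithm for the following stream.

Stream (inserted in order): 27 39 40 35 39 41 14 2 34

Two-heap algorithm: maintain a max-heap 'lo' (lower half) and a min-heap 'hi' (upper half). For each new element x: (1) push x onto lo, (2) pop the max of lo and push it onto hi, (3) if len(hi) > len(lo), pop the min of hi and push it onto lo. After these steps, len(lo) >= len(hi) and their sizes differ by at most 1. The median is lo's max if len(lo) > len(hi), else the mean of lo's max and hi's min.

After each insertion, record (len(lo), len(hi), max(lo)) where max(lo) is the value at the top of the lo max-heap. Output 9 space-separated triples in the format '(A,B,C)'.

Step 1: insert 27 -> lo=[27] hi=[] -> (len(lo)=1, len(hi)=0, max(lo)=27)
Step 2: insert 39 -> lo=[27] hi=[39] -> (len(lo)=1, len(hi)=1, max(lo)=27)
Step 3: insert 40 -> lo=[27, 39] hi=[40] -> (len(lo)=2, len(hi)=1, max(lo)=39)
Step 4: insert 35 -> lo=[27, 35] hi=[39, 40] -> (len(lo)=2, len(hi)=2, max(lo)=35)
Step 5: insert 39 -> lo=[27, 35, 39] hi=[39, 40] -> (len(lo)=3, len(hi)=2, max(lo)=39)
Step 6: insert 41 -> lo=[27, 35, 39] hi=[39, 40, 41] -> (len(lo)=3, len(hi)=3, max(lo)=39)
Step 7: insert 14 -> lo=[14, 27, 35, 39] hi=[39, 40, 41] -> (len(lo)=4, len(hi)=3, max(lo)=39)
Step 8: insert 2 -> lo=[2, 14, 27, 35] hi=[39, 39, 40, 41] -> (len(lo)=4, len(hi)=4, max(lo)=35)
Step 9: insert 34 -> lo=[2, 14, 27, 34, 35] hi=[39, 39, 40, 41] -> (len(lo)=5, len(hi)=4, max(lo)=35)

Answer: (1,0,27) (1,1,27) (2,1,39) (2,2,35) (3,2,39) (3,3,39) (4,3,39) (4,4,35) (5,4,35)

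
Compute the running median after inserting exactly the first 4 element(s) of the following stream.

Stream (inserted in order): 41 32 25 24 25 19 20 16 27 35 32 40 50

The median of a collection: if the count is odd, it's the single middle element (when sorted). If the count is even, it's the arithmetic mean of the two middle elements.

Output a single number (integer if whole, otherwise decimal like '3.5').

Answer: 28.5

Derivation:
Step 1: insert 41 -> lo=[41] (size 1, max 41) hi=[] (size 0) -> median=41
Step 2: insert 32 -> lo=[32] (size 1, max 32) hi=[41] (size 1, min 41) -> median=36.5
Step 3: insert 25 -> lo=[25, 32] (size 2, max 32) hi=[41] (size 1, min 41) -> median=32
Step 4: insert 24 -> lo=[24, 25] (size 2, max 25) hi=[32, 41] (size 2, min 32) -> median=28.5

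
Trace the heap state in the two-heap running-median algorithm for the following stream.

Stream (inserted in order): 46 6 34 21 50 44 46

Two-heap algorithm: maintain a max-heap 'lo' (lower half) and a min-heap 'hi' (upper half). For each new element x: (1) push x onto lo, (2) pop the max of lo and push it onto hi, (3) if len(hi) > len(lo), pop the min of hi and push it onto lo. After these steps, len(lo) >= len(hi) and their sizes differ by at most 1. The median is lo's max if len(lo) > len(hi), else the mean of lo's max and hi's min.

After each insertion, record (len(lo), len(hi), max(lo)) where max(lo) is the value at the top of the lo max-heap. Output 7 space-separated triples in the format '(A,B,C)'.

Answer: (1,0,46) (1,1,6) (2,1,34) (2,2,21) (3,2,34) (3,3,34) (4,3,44)

Derivation:
Step 1: insert 46 -> lo=[46] hi=[] -> (len(lo)=1, len(hi)=0, max(lo)=46)
Step 2: insert 6 -> lo=[6] hi=[46] -> (len(lo)=1, len(hi)=1, max(lo)=6)
Step 3: insert 34 -> lo=[6, 34] hi=[46] -> (len(lo)=2, len(hi)=1, max(lo)=34)
Step 4: insert 21 -> lo=[6, 21] hi=[34, 46] -> (len(lo)=2, len(hi)=2, max(lo)=21)
Step 5: insert 50 -> lo=[6, 21, 34] hi=[46, 50] -> (len(lo)=3, len(hi)=2, max(lo)=34)
Step 6: insert 44 -> lo=[6, 21, 34] hi=[44, 46, 50] -> (len(lo)=3, len(hi)=3, max(lo)=34)
Step 7: insert 46 -> lo=[6, 21, 34, 44] hi=[46, 46, 50] -> (len(lo)=4, len(hi)=3, max(lo)=44)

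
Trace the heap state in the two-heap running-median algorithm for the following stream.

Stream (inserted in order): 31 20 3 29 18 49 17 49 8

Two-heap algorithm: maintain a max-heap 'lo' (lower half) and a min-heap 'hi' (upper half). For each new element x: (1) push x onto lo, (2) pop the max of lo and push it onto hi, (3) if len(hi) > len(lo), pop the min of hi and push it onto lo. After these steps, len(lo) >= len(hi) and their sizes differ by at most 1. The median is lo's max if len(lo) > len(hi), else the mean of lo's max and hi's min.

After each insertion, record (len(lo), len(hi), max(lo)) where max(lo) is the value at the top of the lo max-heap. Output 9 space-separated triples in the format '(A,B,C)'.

Answer: (1,0,31) (1,1,20) (2,1,20) (2,2,20) (3,2,20) (3,3,20) (4,3,20) (4,4,20) (5,4,20)

Derivation:
Step 1: insert 31 -> lo=[31] hi=[] -> (len(lo)=1, len(hi)=0, max(lo)=31)
Step 2: insert 20 -> lo=[20] hi=[31] -> (len(lo)=1, len(hi)=1, max(lo)=20)
Step 3: insert 3 -> lo=[3, 20] hi=[31] -> (len(lo)=2, len(hi)=1, max(lo)=20)
Step 4: insert 29 -> lo=[3, 20] hi=[29, 31] -> (len(lo)=2, len(hi)=2, max(lo)=20)
Step 5: insert 18 -> lo=[3, 18, 20] hi=[29, 31] -> (len(lo)=3, len(hi)=2, max(lo)=20)
Step 6: insert 49 -> lo=[3, 18, 20] hi=[29, 31, 49] -> (len(lo)=3, len(hi)=3, max(lo)=20)
Step 7: insert 17 -> lo=[3, 17, 18, 20] hi=[29, 31, 49] -> (len(lo)=4, len(hi)=3, max(lo)=20)
Step 8: insert 49 -> lo=[3, 17, 18, 20] hi=[29, 31, 49, 49] -> (len(lo)=4, len(hi)=4, max(lo)=20)
Step 9: insert 8 -> lo=[3, 8, 17, 18, 20] hi=[29, 31, 49, 49] -> (len(lo)=5, len(hi)=4, max(lo)=20)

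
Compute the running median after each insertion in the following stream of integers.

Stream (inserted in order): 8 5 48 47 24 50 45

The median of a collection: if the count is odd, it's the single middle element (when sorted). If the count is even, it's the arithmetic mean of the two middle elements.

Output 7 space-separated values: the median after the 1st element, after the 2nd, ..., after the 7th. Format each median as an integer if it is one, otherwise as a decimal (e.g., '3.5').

Step 1: insert 8 -> lo=[8] (size 1, max 8) hi=[] (size 0) -> median=8
Step 2: insert 5 -> lo=[5] (size 1, max 5) hi=[8] (size 1, min 8) -> median=6.5
Step 3: insert 48 -> lo=[5, 8] (size 2, max 8) hi=[48] (size 1, min 48) -> median=8
Step 4: insert 47 -> lo=[5, 8] (size 2, max 8) hi=[47, 48] (size 2, min 47) -> median=27.5
Step 5: insert 24 -> lo=[5, 8, 24] (size 3, max 24) hi=[47, 48] (size 2, min 47) -> median=24
Step 6: insert 50 -> lo=[5, 8, 24] (size 3, max 24) hi=[47, 48, 50] (size 3, min 47) -> median=35.5
Step 7: insert 45 -> lo=[5, 8, 24, 45] (size 4, max 45) hi=[47, 48, 50] (size 3, min 47) -> median=45

Answer: 8 6.5 8 27.5 24 35.5 45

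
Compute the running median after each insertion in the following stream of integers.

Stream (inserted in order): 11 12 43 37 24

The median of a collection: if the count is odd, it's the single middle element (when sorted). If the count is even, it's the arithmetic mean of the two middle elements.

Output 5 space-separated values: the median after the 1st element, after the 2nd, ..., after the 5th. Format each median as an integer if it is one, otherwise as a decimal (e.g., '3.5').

Step 1: insert 11 -> lo=[11] (size 1, max 11) hi=[] (size 0) -> median=11
Step 2: insert 12 -> lo=[11] (size 1, max 11) hi=[12] (size 1, min 12) -> median=11.5
Step 3: insert 43 -> lo=[11, 12] (size 2, max 12) hi=[43] (size 1, min 43) -> median=12
Step 4: insert 37 -> lo=[11, 12] (size 2, max 12) hi=[37, 43] (size 2, min 37) -> median=24.5
Step 5: insert 24 -> lo=[11, 12, 24] (size 3, max 24) hi=[37, 43] (size 2, min 37) -> median=24

Answer: 11 11.5 12 24.5 24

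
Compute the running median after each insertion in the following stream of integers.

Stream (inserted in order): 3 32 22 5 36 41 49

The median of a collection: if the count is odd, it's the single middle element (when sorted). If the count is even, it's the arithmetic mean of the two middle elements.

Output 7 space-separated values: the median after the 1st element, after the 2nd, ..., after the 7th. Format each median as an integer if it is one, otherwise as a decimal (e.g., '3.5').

Step 1: insert 3 -> lo=[3] (size 1, max 3) hi=[] (size 0) -> median=3
Step 2: insert 32 -> lo=[3] (size 1, max 3) hi=[32] (size 1, min 32) -> median=17.5
Step 3: insert 22 -> lo=[3, 22] (size 2, max 22) hi=[32] (size 1, min 32) -> median=22
Step 4: insert 5 -> lo=[3, 5] (size 2, max 5) hi=[22, 32] (size 2, min 22) -> median=13.5
Step 5: insert 36 -> lo=[3, 5, 22] (size 3, max 22) hi=[32, 36] (size 2, min 32) -> median=22
Step 6: insert 41 -> lo=[3, 5, 22] (size 3, max 22) hi=[32, 36, 41] (size 3, min 32) -> median=27
Step 7: insert 49 -> lo=[3, 5, 22, 32] (size 4, max 32) hi=[36, 41, 49] (size 3, min 36) -> median=32

Answer: 3 17.5 22 13.5 22 27 32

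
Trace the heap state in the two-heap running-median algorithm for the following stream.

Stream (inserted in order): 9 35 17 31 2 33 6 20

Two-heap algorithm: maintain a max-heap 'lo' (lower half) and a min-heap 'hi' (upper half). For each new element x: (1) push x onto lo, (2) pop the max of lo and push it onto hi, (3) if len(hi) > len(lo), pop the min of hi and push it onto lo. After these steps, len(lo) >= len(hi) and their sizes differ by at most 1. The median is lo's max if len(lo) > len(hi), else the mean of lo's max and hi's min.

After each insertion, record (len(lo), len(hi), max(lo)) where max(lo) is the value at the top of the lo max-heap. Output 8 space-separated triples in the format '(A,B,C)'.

Step 1: insert 9 -> lo=[9] hi=[] -> (len(lo)=1, len(hi)=0, max(lo)=9)
Step 2: insert 35 -> lo=[9] hi=[35] -> (len(lo)=1, len(hi)=1, max(lo)=9)
Step 3: insert 17 -> lo=[9, 17] hi=[35] -> (len(lo)=2, len(hi)=1, max(lo)=17)
Step 4: insert 31 -> lo=[9, 17] hi=[31, 35] -> (len(lo)=2, len(hi)=2, max(lo)=17)
Step 5: insert 2 -> lo=[2, 9, 17] hi=[31, 35] -> (len(lo)=3, len(hi)=2, max(lo)=17)
Step 6: insert 33 -> lo=[2, 9, 17] hi=[31, 33, 35] -> (len(lo)=3, len(hi)=3, max(lo)=17)
Step 7: insert 6 -> lo=[2, 6, 9, 17] hi=[31, 33, 35] -> (len(lo)=4, len(hi)=3, max(lo)=17)
Step 8: insert 20 -> lo=[2, 6, 9, 17] hi=[20, 31, 33, 35] -> (len(lo)=4, len(hi)=4, max(lo)=17)

Answer: (1,0,9) (1,1,9) (2,1,17) (2,2,17) (3,2,17) (3,3,17) (4,3,17) (4,4,17)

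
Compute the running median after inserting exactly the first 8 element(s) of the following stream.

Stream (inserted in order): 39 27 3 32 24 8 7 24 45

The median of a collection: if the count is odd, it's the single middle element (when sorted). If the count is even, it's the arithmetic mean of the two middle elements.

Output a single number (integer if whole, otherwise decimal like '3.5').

Answer: 24

Derivation:
Step 1: insert 39 -> lo=[39] (size 1, max 39) hi=[] (size 0) -> median=39
Step 2: insert 27 -> lo=[27] (size 1, max 27) hi=[39] (size 1, min 39) -> median=33
Step 3: insert 3 -> lo=[3, 27] (size 2, max 27) hi=[39] (size 1, min 39) -> median=27
Step 4: insert 32 -> lo=[3, 27] (size 2, max 27) hi=[32, 39] (size 2, min 32) -> median=29.5
Step 5: insert 24 -> lo=[3, 24, 27] (size 3, max 27) hi=[32, 39] (size 2, min 32) -> median=27
Step 6: insert 8 -> lo=[3, 8, 24] (size 3, max 24) hi=[27, 32, 39] (size 3, min 27) -> median=25.5
Step 7: insert 7 -> lo=[3, 7, 8, 24] (size 4, max 24) hi=[27, 32, 39] (size 3, min 27) -> median=24
Step 8: insert 24 -> lo=[3, 7, 8, 24] (size 4, max 24) hi=[24, 27, 32, 39] (size 4, min 24) -> median=24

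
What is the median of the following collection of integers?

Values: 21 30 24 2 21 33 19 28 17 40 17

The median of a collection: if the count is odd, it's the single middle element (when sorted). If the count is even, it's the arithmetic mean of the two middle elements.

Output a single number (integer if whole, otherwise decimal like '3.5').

Answer: 21

Derivation:
Step 1: insert 21 -> lo=[21] (size 1, max 21) hi=[] (size 0) -> median=21
Step 2: insert 30 -> lo=[21] (size 1, max 21) hi=[30] (size 1, min 30) -> median=25.5
Step 3: insert 24 -> lo=[21, 24] (size 2, max 24) hi=[30] (size 1, min 30) -> median=24
Step 4: insert 2 -> lo=[2, 21] (size 2, max 21) hi=[24, 30] (size 2, min 24) -> median=22.5
Step 5: insert 21 -> lo=[2, 21, 21] (size 3, max 21) hi=[24, 30] (size 2, min 24) -> median=21
Step 6: insert 33 -> lo=[2, 21, 21] (size 3, max 21) hi=[24, 30, 33] (size 3, min 24) -> median=22.5
Step 7: insert 19 -> lo=[2, 19, 21, 21] (size 4, max 21) hi=[24, 30, 33] (size 3, min 24) -> median=21
Step 8: insert 28 -> lo=[2, 19, 21, 21] (size 4, max 21) hi=[24, 28, 30, 33] (size 4, min 24) -> median=22.5
Step 9: insert 17 -> lo=[2, 17, 19, 21, 21] (size 5, max 21) hi=[24, 28, 30, 33] (size 4, min 24) -> median=21
Step 10: insert 40 -> lo=[2, 17, 19, 21, 21] (size 5, max 21) hi=[24, 28, 30, 33, 40] (size 5, min 24) -> median=22.5
Step 11: insert 17 -> lo=[2, 17, 17, 19, 21, 21] (size 6, max 21) hi=[24, 28, 30, 33, 40] (size 5, min 24) -> median=21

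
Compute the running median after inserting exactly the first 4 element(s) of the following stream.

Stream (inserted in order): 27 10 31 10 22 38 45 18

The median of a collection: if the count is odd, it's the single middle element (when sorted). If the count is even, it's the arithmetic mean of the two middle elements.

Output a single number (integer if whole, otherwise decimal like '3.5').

Answer: 18.5

Derivation:
Step 1: insert 27 -> lo=[27] (size 1, max 27) hi=[] (size 0) -> median=27
Step 2: insert 10 -> lo=[10] (size 1, max 10) hi=[27] (size 1, min 27) -> median=18.5
Step 3: insert 31 -> lo=[10, 27] (size 2, max 27) hi=[31] (size 1, min 31) -> median=27
Step 4: insert 10 -> lo=[10, 10] (size 2, max 10) hi=[27, 31] (size 2, min 27) -> median=18.5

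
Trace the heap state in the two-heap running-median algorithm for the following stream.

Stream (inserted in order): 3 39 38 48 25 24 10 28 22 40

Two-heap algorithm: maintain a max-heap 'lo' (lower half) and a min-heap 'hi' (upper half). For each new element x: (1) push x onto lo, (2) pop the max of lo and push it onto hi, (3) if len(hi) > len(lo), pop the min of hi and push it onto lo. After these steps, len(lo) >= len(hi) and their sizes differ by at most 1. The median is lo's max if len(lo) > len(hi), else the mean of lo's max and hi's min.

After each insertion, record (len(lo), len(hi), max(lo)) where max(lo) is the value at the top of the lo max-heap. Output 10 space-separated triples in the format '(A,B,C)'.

Step 1: insert 3 -> lo=[3] hi=[] -> (len(lo)=1, len(hi)=0, max(lo)=3)
Step 2: insert 39 -> lo=[3] hi=[39] -> (len(lo)=1, len(hi)=1, max(lo)=3)
Step 3: insert 38 -> lo=[3, 38] hi=[39] -> (len(lo)=2, len(hi)=1, max(lo)=38)
Step 4: insert 48 -> lo=[3, 38] hi=[39, 48] -> (len(lo)=2, len(hi)=2, max(lo)=38)
Step 5: insert 25 -> lo=[3, 25, 38] hi=[39, 48] -> (len(lo)=3, len(hi)=2, max(lo)=38)
Step 6: insert 24 -> lo=[3, 24, 25] hi=[38, 39, 48] -> (len(lo)=3, len(hi)=3, max(lo)=25)
Step 7: insert 10 -> lo=[3, 10, 24, 25] hi=[38, 39, 48] -> (len(lo)=4, len(hi)=3, max(lo)=25)
Step 8: insert 28 -> lo=[3, 10, 24, 25] hi=[28, 38, 39, 48] -> (len(lo)=4, len(hi)=4, max(lo)=25)
Step 9: insert 22 -> lo=[3, 10, 22, 24, 25] hi=[28, 38, 39, 48] -> (len(lo)=5, len(hi)=4, max(lo)=25)
Step 10: insert 40 -> lo=[3, 10, 22, 24, 25] hi=[28, 38, 39, 40, 48] -> (len(lo)=5, len(hi)=5, max(lo)=25)

Answer: (1,0,3) (1,1,3) (2,1,38) (2,2,38) (3,2,38) (3,3,25) (4,3,25) (4,4,25) (5,4,25) (5,5,25)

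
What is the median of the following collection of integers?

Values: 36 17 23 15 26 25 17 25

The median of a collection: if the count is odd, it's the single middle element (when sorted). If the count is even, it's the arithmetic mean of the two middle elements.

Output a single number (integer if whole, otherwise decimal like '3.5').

Answer: 24

Derivation:
Step 1: insert 36 -> lo=[36] (size 1, max 36) hi=[] (size 0) -> median=36
Step 2: insert 17 -> lo=[17] (size 1, max 17) hi=[36] (size 1, min 36) -> median=26.5
Step 3: insert 23 -> lo=[17, 23] (size 2, max 23) hi=[36] (size 1, min 36) -> median=23
Step 4: insert 15 -> lo=[15, 17] (size 2, max 17) hi=[23, 36] (size 2, min 23) -> median=20
Step 5: insert 26 -> lo=[15, 17, 23] (size 3, max 23) hi=[26, 36] (size 2, min 26) -> median=23
Step 6: insert 25 -> lo=[15, 17, 23] (size 3, max 23) hi=[25, 26, 36] (size 3, min 25) -> median=24
Step 7: insert 17 -> lo=[15, 17, 17, 23] (size 4, max 23) hi=[25, 26, 36] (size 3, min 25) -> median=23
Step 8: insert 25 -> lo=[15, 17, 17, 23] (size 4, max 23) hi=[25, 25, 26, 36] (size 4, min 25) -> median=24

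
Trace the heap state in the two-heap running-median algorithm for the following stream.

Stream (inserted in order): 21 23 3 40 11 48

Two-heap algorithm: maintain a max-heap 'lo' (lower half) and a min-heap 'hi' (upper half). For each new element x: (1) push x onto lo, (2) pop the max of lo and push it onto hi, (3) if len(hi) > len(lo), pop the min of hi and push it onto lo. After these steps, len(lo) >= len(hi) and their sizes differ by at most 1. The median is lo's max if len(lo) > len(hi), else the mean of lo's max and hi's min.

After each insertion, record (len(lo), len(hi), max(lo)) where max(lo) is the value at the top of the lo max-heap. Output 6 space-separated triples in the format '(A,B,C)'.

Answer: (1,0,21) (1,1,21) (2,1,21) (2,2,21) (3,2,21) (3,3,21)

Derivation:
Step 1: insert 21 -> lo=[21] hi=[] -> (len(lo)=1, len(hi)=0, max(lo)=21)
Step 2: insert 23 -> lo=[21] hi=[23] -> (len(lo)=1, len(hi)=1, max(lo)=21)
Step 3: insert 3 -> lo=[3, 21] hi=[23] -> (len(lo)=2, len(hi)=1, max(lo)=21)
Step 4: insert 40 -> lo=[3, 21] hi=[23, 40] -> (len(lo)=2, len(hi)=2, max(lo)=21)
Step 5: insert 11 -> lo=[3, 11, 21] hi=[23, 40] -> (len(lo)=3, len(hi)=2, max(lo)=21)
Step 6: insert 48 -> lo=[3, 11, 21] hi=[23, 40, 48] -> (len(lo)=3, len(hi)=3, max(lo)=21)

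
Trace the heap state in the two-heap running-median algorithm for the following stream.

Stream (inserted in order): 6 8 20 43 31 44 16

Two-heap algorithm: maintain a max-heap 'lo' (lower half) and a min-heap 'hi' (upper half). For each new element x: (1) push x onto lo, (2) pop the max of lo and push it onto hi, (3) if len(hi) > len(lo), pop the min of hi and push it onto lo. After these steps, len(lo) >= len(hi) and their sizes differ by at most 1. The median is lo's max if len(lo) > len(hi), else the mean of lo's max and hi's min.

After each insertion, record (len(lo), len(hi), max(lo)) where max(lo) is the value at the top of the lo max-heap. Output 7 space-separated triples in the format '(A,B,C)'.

Answer: (1,0,6) (1,1,6) (2,1,8) (2,2,8) (3,2,20) (3,3,20) (4,3,20)

Derivation:
Step 1: insert 6 -> lo=[6] hi=[] -> (len(lo)=1, len(hi)=0, max(lo)=6)
Step 2: insert 8 -> lo=[6] hi=[8] -> (len(lo)=1, len(hi)=1, max(lo)=6)
Step 3: insert 20 -> lo=[6, 8] hi=[20] -> (len(lo)=2, len(hi)=1, max(lo)=8)
Step 4: insert 43 -> lo=[6, 8] hi=[20, 43] -> (len(lo)=2, len(hi)=2, max(lo)=8)
Step 5: insert 31 -> lo=[6, 8, 20] hi=[31, 43] -> (len(lo)=3, len(hi)=2, max(lo)=20)
Step 6: insert 44 -> lo=[6, 8, 20] hi=[31, 43, 44] -> (len(lo)=3, len(hi)=3, max(lo)=20)
Step 7: insert 16 -> lo=[6, 8, 16, 20] hi=[31, 43, 44] -> (len(lo)=4, len(hi)=3, max(lo)=20)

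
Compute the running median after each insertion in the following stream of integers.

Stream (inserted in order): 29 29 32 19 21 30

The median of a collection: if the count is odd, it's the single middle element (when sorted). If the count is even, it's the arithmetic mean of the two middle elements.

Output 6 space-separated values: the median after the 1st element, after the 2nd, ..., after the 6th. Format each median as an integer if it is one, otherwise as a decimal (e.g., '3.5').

Answer: 29 29 29 29 29 29

Derivation:
Step 1: insert 29 -> lo=[29] (size 1, max 29) hi=[] (size 0) -> median=29
Step 2: insert 29 -> lo=[29] (size 1, max 29) hi=[29] (size 1, min 29) -> median=29
Step 3: insert 32 -> lo=[29, 29] (size 2, max 29) hi=[32] (size 1, min 32) -> median=29
Step 4: insert 19 -> lo=[19, 29] (size 2, max 29) hi=[29, 32] (size 2, min 29) -> median=29
Step 5: insert 21 -> lo=[19, 21, 29] (size 3, max 29) hi=[29, 32] (size 2, min 29) -> median=29
Step 6: insert 30 -> lo=[19, 21, 29] (size 3, max 29) hi=[29, 30, 32] (size 3, min 29) -> median=29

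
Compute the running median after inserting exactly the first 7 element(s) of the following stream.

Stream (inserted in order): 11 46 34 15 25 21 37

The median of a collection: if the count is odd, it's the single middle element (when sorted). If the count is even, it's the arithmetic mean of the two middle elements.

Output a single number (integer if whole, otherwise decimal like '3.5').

Step 1: insert 11 -> lo=[11] (size 1, max 11) hi=[] (size 0) -> median=11
Step 2: insert 46 -> lo=[11] (size 1, max 11) hi=[46] (size 1, min 46) -> median=28.5
Step 3: insert 34 -> lo=[11, 34] (size 2, max 34) hi=[46] (size 1, min 46) -> median=34
Step 4: insert 15 -> lo=[11, 15] (size 2, max 15) hi=[34, 46] (size 2, min 34) -> median=24.5
Step 5: insert 25 -> lo=[11, 15, 25] (size 3, max 25) hi=[34, 46] (size 2, min 34) -> median=25
Step 6: insert 21 -> lo=[11, 15, 21] (size 3, max 21) hi=[25, 34, 46] (size 3, min 25) -> median=23
Step 7: insert 37 -> lo=[11, 15, 21, 25] (size 4, max 25) hi=[34, 37, 46] (size 3, min 34) -> median=25

Answer: 25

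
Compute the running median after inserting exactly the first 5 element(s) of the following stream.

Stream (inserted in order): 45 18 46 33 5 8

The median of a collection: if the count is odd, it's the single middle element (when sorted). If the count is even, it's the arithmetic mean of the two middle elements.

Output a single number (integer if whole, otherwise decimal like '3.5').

Answer: 33

Derivation:
Step 1: insert 45 -> lo=[45] (size 1, max 45) hi=[] (size 0) -> median=45
Step 2: insert 18 -> lo=[18] (size 1, max 18) hi=[45] (size 1, min 45) -> median=31.5
Step 3: insert 46 -> lo=[18, 45] (size 2, max 45) hi=[46] (size 1, min 46) -> median=45
Step 4: insert 33 -> lo=[18, 33] (size 2, max 33) hi=[45, 46] (size 2, min 45) -> median=39
Step 5: insert 5 -> lo=[5, 18, 33] (size 3, max 33) hi=[45, 46] (size 2, min 45) -> median=33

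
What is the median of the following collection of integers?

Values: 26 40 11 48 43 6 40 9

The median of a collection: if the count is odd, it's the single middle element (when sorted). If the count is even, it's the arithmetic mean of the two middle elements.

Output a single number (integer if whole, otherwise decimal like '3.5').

Answer: 33

Derivation:
Step 1: insert 26 -> lo=[26] (size 1, max 26) hi=[] (size 0) -> median=26
Step 2: insert 40 -> lo=[26] (size 1, max 26) hi=[40] (size 1, min 40) -> median=33
Step 3: insert 11 -> lo=[11, 26] (size 2, max 26) hi=[40] (size 1, min 40) -> median=26
Step 4: insert 48 -> lo=[11, 26] (size 2, max 26) hi=[40, 48] (size 2, min 40) -> median=33
Step 5: insert 43 -> lo=[11, 26, 40] (size 3, max 40) hi=[43, 48] (size 2, min 43) -> median=40
Step 6: insert 6 -> lo=[6, 11, 26] (size 3, max 26) hi=[40, 43, 48] (size 3, min 40) -> median=33
Step 7: insert 40 -> lo=[6, 11, 26, 40] (size 4, max 40) hi=[40, 43, 48] (size 3, min 40) -> median=40
Step 8: insert 9 -> lo=[6, 9, 11, 26] (size 4, max 26) hi=[40, 40, 43, 48] (size 4, min 40) -> median=33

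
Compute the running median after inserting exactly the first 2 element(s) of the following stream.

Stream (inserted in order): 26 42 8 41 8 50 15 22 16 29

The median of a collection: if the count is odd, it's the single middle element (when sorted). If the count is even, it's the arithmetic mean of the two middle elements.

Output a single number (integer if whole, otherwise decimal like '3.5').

Answer: 34

Derivation:
Step 1: insert 26 -> lo=[26] (size 1, max 26) hi=[] (size 0) -> median=26
Step 2: insert 42 -> lo=[26] (size 1, max 26) hi=[42] (size 1, min 42) -> median=34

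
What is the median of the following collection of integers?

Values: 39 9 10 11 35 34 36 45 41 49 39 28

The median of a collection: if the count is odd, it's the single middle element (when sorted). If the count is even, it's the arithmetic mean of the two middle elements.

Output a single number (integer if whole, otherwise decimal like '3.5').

Answer: 35.5

Derivation:
Step 1: insert 39 -> lo=[39] (size 1, max 39) hi=[] (size 0) -> median=39
Step 2: insert 9 -> lo=[9] (size 1, max 9) hi=[39] (size 1, min 39) -> median=24
Step 3: insert 10 -> lo=[9, 10] (size 2, max 10) hi=[39] (size 1, min 39) -> median=10
Step 4: insert 11 -> lo=[9, 10] (size 2, max 10) hi=[11, 39] (size 2, min 11) -> median=10.5
Step 5: insert 35 -> lo=[9, 10, 11] (size 3, max 11) hi=[35, 39] (size 2, min 35) -> median=11
Step 6: insert 34 -> lo=[9, 10, 11] (size 3, max 11) hi=[34, 35, 39] (size 3, min 34) -> median=22.5
Step 7: insert 36 -> lo=[9, 10, 11, 34] (size 4, max 34) hi=[35, 36, 39] (size 3, min 35) -> median=34
Step 8: insert 45 -> lo=[9, 10, 11, 34] (size 4, max 34) hi=[35, 36, 39, 45] (size 4, min 35) -> median=34.5
Step 9: insert 41 -> lo=[9, 10, 11, 34, 35] (size 5, max 35) hi=[36, 39, 41, 45] (size 4, min 36) -> median=35
Step 10: insert 49 -> lo=[9, 10, 11, 34, 35] (size 5, max 35) hi=[36, 39, 41, 45, 49] (size 5, min 36) -> median=35.5
Step 11: insert 39 -> lo=[9, 10, 11, 34, 35, 36] (size 6, max 36) hi=[39, 39, 41, 45, 49] (size 5, min 39) -> median=36
Step 12: insert 28 -> lo=[9, 10, 11, 28, 34, 35] (size 6, max 35) hi=[36, 39, 39, 41, 45, 49] (size 6, min 36) -> median=35.5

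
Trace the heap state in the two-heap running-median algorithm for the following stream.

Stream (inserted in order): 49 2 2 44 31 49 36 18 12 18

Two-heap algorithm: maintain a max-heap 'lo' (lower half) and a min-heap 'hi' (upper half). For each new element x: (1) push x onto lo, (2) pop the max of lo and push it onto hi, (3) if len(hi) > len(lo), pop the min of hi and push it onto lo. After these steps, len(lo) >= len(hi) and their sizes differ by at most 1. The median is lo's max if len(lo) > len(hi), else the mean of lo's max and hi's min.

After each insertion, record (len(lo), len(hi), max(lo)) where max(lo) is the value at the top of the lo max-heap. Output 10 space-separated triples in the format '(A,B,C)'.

Answer: (1,0,49) (1,1,2) (2,1,2) (2,2,2) (3,2,31) (3,3,31) (4,3,36) (4,4,31) (5,4,31) (5,5,18)

Derivation:
Step 1: insert 49 -> lo=[49] hi=[] -> (len(lo)=1, len(hi)=0, max(lo)=49)
Step 2: insert 2 -> lo=[2] hi=[49] -> (len(lo)=1, len(hi)=1, max(lo)=2)
Step 3: insert 2 -> lo=[2, 2] hi=[49] -> (len(lo)=2, len(hi)=1, max(lo)=2)
Step 4: insert 44 -> lo=[2, 2] hi=[44, 49] -> (len(lo)=2, len(hi)=2, max(lo)=2)
Step 5: insert 31 -> lo=[2, 2, 31] hi=[44, 49] -> (len(lo)=3, len(hi)=2, max(lo)=31)
Step 6: insert 49 -> lo=[2, 2, 31] hi=[44, 49, 49] -> (len(lo)=3, len(hi)=3, max(lo)=31)
Step 7: insert 36 -> lo=[2, 2, 31, 36] hi=[44, 49, 49] -> (len(lo)=4, len(hi)=3, max(lo)=36)
Step 8: insert 18 -> lo=[2, 2, 18, 31] hi=[36, 44, 49, 49] -> (len(lo)=4, len(hi)=4, max(lo)=31)
Step 9: insert 12 -> lo=[2, 2, 12, 18, 31] hi=[36, 44, 49, 49] -> (len(lo)=5, len(hi)=4, max(lo)=31)
Step 10: insert 18 -> lo=[2, 2, 12, 18, 18] hi=[31, 36, 44, 49, 49] -> (len(lo)=5, len(hi)=5, max(lo)=18)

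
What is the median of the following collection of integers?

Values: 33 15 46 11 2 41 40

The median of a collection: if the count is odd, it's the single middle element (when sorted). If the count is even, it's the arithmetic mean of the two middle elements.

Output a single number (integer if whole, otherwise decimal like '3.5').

Answer: 33

Derivation:
Step 1: insert 33 -> lo=[33] (size 1, max 33) hi=[] (size 0) -> median=33
Step 2: insert 15 -> lo=[15] (size 1, max 15) hi=[33] (size 1, min 33) -> median=24
Step 3: insert 46 -> lo=[15, 33] (size 2, max 33) hi=[46] (size 1, min 46) -> median=33
Step 4: insert 11 -> lo=[11, 15] (size 2, max 15) hi=[33, 46] (size 2, min 33) -> median=24
Step 5: insert 2 -> lo=[2, 11, 15] (size 3, max 15) hi=[33, 46] (size 2, min 33) -> median=15
Step 6: insert 41 -> lo=[2, 11, 15] (size 3, max 15) hi=[33, 41, 46] (size 3, min 33) -> median=24
Step 7: insert 40 -> lo=[2, 11, 15, 33] (size 4, max 33) hi=[40, 41, 46] (size 3, min 40) -> median=33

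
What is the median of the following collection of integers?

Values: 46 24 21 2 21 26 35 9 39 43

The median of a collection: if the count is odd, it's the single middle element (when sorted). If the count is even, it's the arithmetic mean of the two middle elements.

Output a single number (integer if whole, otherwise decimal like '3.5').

Step 1: insert 46 -> lo=[46] (size 1, max 46) hi=[] (size 0) -> median=46
Step 2: insert 24 -> lo=[24] (size 1, max 24) hi=[46] (size 1, min 46) -> median=35
Step 3: insert 21 -> lo=[21, 24] (size 2, max 24) hi=[46] (size 1, min 46) -> median=24
Step 4: insert 2 -> lo=[2, 21] (size 2, max 21) hi=[24, 46] (size 2, min 24) -> median=22.5
Step 5: insert 21 -> lo=[2, 21, 21] (size 3, max 21) hi=[24, 46] (size 2, min 24) -> median=21
Step 6: insert 26 -> lo=[2, 21, 21] (size 3, max 21) hi=[24, 26, 46] (size 3, min 24) -> median=22.5
Step 7: insert 35 -> lo=[2, 21, 21, 24] (size 4, max 24) hi=[26, 35, 46] (size 3, min 26) -> median=24
Step 8: insert 9 -> lo=[2, 9, 21, 21] (size 4, max 21) hi=[24, 26, 35, 46] (size 4, min 24) -> median=22.5
Step 9: insert 39 -> lo=[2, 9, 21, 21, 24] (size 5, max 24) hi=[26, 35, 39, 46] (size 4, min 26) -> median=24
Step 10: insert 43 -> lo=[2, 9, 21, 21, 24] (size 5, max 24) hi=[26, 35, 39, 43, 46] (size 5, min 26) -> median=25

Answer: 25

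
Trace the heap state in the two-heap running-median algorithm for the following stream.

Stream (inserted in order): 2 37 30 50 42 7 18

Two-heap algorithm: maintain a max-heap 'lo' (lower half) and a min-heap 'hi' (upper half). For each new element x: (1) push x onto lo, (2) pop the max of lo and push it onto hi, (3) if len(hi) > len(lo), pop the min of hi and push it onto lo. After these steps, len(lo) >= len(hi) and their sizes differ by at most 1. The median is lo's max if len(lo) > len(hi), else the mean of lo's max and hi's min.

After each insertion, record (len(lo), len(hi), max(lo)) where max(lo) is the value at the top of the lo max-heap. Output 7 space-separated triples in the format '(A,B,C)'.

Answer: (1,0,2) (1,1,2) (2,1,30) (2,2,30) (3,2,37) (3,3,30) (4,3,30)

Derivation:
Step 1: insert 2 -> lo=[2] hi=[] -> (len(lo)=1, len(hi)=0, max(lo)=2)
Step 2: insert 37 -> lo=[2] hi=[37] -> (len(lo)=1, len(hi)=1, max(lo)=2)
Step 3: insert 30 -> lo=[2, 30] hi=[37] -> (len(lo)=2, len(hi)=1, max(lo)=30)
Step 4: insert 50 -> lo=[2, 30] hi=[37, 50] -> (len(lo)=2, len(hi)=2, max(lo)=30)
Step 5: insert 42 -> lo=[2, 30, 37] hi=[42, 50] -> (len(lo)=3, len(hi)=2, max(lo)=37)
Step 6: insert 7 -> lo=[2, 7, 30] hi=[37, 42, 50] -> (len(lo)=3, len(hi)=3, max(lo)=30)
Step 7: insert 18 -> lo=[2, 7, 18, 30] hi=[37, 42, 50] -> (len(lo)=4, len(hi)=3, max(lo)=30)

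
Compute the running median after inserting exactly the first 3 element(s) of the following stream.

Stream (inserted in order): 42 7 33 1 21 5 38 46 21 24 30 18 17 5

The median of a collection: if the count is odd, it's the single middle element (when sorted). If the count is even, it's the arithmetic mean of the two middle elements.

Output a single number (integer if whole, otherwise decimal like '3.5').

Step 1: insert 42 -> lo=[42] (size 1, max 42) hi=[] (size 0) -> median=42
Step 2: insert 7 -> lo=[7] (size 1, max 7) hi=[42] (size 1, min 42) -> median=24.5
Step 3: insert 33 -> lo=[7, 33] (size 2, max 33) hi=[42] (size 1, min 42) -> median=33

Answer: 33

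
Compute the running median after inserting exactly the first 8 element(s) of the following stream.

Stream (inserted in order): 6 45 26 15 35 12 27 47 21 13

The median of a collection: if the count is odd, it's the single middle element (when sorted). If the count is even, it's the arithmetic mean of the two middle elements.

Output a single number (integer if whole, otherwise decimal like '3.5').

Step 1: insert 6 -> lo=[6] (size 1, max 6) hi=[] (size 0) -> median=6
Step 2: insert 45 -> lo=[6] (size 1, max 6) hi=[45] (size 1, min 45) -> median=25.5
Step 3: insert 26 -> lo=[6, 26] (size 2, max 26) hi=[45] (size 1, min 45) -> median=26
Step 4: insert 15 -> lo=[6, 15] (size 2, max 15) hi=[26, 45] (size 2, min 26) -> median=20.5
Step 5: insert 35 -> lo=[6, 15, 26] (size 3, max 26) hi=[35, 45] (size 2, min 35) -> median=26
Step 6: insert 12 -> lo=[6, 12, 15] (size 3, max 15) hi=[26, 35, 45] (size 3, min 26) -> median=20.5
Step 7: insert 27 -> lo=[6, 12, 15, 26] (size 4, max 26) hi=[27, 35, 45] (size 3, min 27) -> median=26
Step 8: insert 47 -> lo=[6, 12, 15, 26] (size 4, max 26) hi=[27, 35, 45, 47] (size 4, min 27) -> median=26.5

Answer: 26.5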